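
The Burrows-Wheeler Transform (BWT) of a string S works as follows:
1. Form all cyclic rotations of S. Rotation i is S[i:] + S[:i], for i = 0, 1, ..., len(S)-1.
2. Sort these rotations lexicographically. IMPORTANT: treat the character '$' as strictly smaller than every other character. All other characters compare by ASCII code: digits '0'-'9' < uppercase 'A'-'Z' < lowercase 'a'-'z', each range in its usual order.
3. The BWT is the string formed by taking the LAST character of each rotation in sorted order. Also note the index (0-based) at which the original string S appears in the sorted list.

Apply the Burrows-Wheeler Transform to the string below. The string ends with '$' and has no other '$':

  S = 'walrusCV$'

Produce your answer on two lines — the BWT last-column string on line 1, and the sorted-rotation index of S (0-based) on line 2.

All 9 rotations (rotation i = S[i:]+S[:i]):
  rot[0] = walrusCV$
  rot[1] = alrusCV$w
  rot[2] = lrusCV$wa
  rot[3] = rusCV$wal
  rot[4] = usCV$walr
  rot[5] = sCV$walru
  rot[6] = CV$walrus
  rot[7] = V$walrusC
  rot[8] = $walrusCV
Sorted (with $ < everything):
  sorted[0] = $walrusCV  (last char: 'V')
  sorted[1] = CV$walrus  (last char: 's')
  sorted[2] = V$walrusC  (last char: 'C')
  sorted[3] = alrusCV$w  (last char: 'w')
  sorted[4] = lrusCV$wa  (last char: 'a')
  sorted[5] = rusCV$wal  (last char: 'l')
  sorted[6] = sCV$walru  (last char: 'u')
  sorted[7] = usCV$walr  (last char: 'r')
  sorted[8] = walrusCV$  (last char: '$')
Last column: VsCwalur$
Original string S is at sorted index 8

Answer: VsCwalur$
8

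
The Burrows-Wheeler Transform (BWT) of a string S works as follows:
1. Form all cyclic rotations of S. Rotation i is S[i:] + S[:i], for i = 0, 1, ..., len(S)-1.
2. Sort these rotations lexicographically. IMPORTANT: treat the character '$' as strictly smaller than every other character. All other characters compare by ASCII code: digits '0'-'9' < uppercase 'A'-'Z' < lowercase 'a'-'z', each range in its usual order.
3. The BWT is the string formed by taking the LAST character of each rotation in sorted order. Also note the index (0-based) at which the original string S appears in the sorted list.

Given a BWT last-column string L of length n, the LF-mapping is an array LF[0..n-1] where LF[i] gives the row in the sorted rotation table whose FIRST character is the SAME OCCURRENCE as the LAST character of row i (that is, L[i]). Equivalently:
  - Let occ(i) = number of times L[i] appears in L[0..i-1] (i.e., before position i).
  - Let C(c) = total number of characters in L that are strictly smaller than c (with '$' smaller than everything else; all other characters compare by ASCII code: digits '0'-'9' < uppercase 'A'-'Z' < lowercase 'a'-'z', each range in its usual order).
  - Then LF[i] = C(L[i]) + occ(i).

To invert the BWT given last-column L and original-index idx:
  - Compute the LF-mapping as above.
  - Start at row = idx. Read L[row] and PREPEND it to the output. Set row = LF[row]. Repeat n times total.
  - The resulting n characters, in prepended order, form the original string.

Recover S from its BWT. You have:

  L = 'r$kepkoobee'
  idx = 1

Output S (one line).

Answer: bookkeeper$

Derivation:
LF mapping: 10 0 5 2 9 6 7 8 1 3 4
Walk LF starting at row 1, prepending L[row]:
  step 1: row=1, L[1]='$', prepend. Next row=LF[1]=0
  step 2: row=0, L[0]='r', prepend. Next row=LF[0]=10
  step 3: row=10, L[10]='e', prepend. Next row=LF[10]=4
  step 4: row=4, L[4]='p', prepend. Next row=LF[4]=9
  step 5: row=9, L[9]='e', prepend. Next row=LF[9]=3
  step 6: row=3, L[3]='e', prepend. Next row=LF[3]=2
  step 7: row=2, L[2]='k', prepend. Next row=LF[2]=5
  step 8: row=5, L[5]='k', prepend. Next row=LF[5]=6
  step 9: row=6, L[6]='o', prepend. Next row=LF[6]=7
  step 10: row=7, L[7]='o', prepend. Next row=LF[7]=8
  step 11: row=8, L[8]='b', prepend. Next row=LF[8]=1
Reversed output: bookkeeper$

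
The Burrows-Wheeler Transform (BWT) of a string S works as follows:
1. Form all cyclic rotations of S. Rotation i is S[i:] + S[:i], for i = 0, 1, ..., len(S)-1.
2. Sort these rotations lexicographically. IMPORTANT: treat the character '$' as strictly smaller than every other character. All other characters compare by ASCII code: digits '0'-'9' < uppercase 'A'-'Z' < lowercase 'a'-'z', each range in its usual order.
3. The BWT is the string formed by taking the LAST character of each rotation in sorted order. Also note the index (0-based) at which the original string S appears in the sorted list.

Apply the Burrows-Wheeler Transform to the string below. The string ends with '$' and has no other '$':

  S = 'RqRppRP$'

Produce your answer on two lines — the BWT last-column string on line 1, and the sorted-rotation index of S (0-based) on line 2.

Answer: PRpq$pRR
4

Derivation:
All 8 rotations (rotation i = S[i:]+S[:i]):
  rot[0] = RqRppRP$
  rot[1] = qRppRP$R
  rot[2] = RppRP$Rq
  rot[3] = ppRP$RqR
  rot[4] = pRP$RqRp
  rot[5] = RP$RqRpp
  rot[6] = P$RqRppR
  rot[7] = $RqRppRP
Sorted (with $ < everything):
  sorted[0] = $RqRppRP  (last char: 'P')
  sorted[1] = P$RqRppR  (last char: 'R')
  sorted[2] = RP$RqRpp  (last char: 'p')
  sorted[3] = RppRP$Rq  (last char: 'q')
  sorted[4] = RqRppRP$  (last char: '$')
  sorted[5] = pRP$RqRp  (last char: 'p')
  sorted[6] = ppRP$RqR  (last char: 'R')
  sorted[7] = qRppRP$R  (last char: 'R')
Last column: PRpq$pRR
Original string S is at sorted index 4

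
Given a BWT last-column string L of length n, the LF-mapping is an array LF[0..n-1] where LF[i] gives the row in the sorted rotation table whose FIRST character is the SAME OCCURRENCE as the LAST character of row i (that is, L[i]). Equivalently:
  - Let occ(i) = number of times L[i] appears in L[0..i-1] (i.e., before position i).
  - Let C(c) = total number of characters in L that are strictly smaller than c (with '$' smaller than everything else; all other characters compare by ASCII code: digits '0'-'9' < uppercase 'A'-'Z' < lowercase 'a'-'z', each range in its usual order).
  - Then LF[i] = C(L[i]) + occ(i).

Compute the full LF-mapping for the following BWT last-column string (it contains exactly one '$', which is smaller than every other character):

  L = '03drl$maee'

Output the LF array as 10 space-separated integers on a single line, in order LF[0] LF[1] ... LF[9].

Answer: 1 2 4 9 7 0 8 3 5 6

Derivation:
Char counts: '$':1, '0':1, '3':1, 'a':1, 'd':1, 'e':2, 'l':1, 'm':1, 'r':1
C (first-col start): C('$')=0, C('0')=1, C('3')=2, C('a')=3, C('d')=4, C('e')=5, C('l')=7, C('m')=8, C('r')=9
L[0]='0': occ=0, LF[0]=C('0')+0=1+0=1
L[1]='3': occ=0, LF[1]=C('3')+0=2+0=2
L[2]='d': occ=0, LF[2]=C('d')+0=4+0=4
L[3]='r': occ=0, LF[3]=C('r')+0=9+0=9
L[4]='l': occ=0, LF[4]=C('l')+0=7+0=7
L[5]='$': occ=0, LF[5]=C('$')+0=0+0=0
L[6]='m': occ=0, LF[6]=C('m')+0=8+0=8
L[7]='a': occ=0, LF[7]=C('a')+0=3+0=3
L[8]='e': occ=0, LF[8]=C('e')+0=5+0=5
L[9]='e': occ=1, LF[9]=C('e')+1=5+1=6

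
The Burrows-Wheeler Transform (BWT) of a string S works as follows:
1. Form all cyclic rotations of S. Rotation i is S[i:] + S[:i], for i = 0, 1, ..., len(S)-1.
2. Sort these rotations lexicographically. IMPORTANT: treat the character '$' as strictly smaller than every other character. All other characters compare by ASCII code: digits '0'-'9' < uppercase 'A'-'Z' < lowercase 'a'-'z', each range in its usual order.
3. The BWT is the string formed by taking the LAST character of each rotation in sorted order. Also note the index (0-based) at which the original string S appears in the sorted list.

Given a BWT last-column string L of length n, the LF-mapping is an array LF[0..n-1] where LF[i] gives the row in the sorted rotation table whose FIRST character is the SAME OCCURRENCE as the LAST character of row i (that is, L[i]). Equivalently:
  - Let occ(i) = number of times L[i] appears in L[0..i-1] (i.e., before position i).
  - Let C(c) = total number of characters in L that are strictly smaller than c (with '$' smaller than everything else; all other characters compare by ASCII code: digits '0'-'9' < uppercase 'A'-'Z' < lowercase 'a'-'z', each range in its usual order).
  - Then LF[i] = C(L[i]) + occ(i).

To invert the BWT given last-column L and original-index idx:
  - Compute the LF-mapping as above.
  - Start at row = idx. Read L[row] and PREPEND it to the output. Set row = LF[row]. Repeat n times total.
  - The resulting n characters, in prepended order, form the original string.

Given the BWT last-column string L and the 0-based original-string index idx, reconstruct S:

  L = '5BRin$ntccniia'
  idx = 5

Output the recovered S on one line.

Answer: cincinnatiRB5$

Derivation:
LF mapping: 1 2 3 7 10 0 11 13 5 6 12 8 9 4
Walk LF starting at row 5, prepending L[row]:
  step 1: row=5, L[5]='$', prepend. Next row=LF[5]=0
  step 2: row=0, L[0]='5', prepend. Next row=LF[0]=1
  step 3: row=1, L[1]='B', prepend. Next row=LF[1]=2
  step 4: row=2, L[2]='R', prepend. Next row=LF[2]=3
  step 5: row=3, L[3]='i', prepend. Next row=LF[3]=7
  step 6: row=7, L[7]='t', prepend. Next row=LF[7]=13
  step 7: row=13, L[13]='a', prepend. Next row=LF[13]=4
  step 8: row=4, L[4]='n', prepend. Next row=LF[4]=10
  step 9: row=10, L[10]='n', prepend. Next row=LF[10]=12
  step 10: row=12, L[12]='i', prepend. Next row=LF[12]=9
  step 11: row=9, L[9]='c', prepend. Next row=LF[9]=6
  step 12: row=6, L[6]='n', prepend. Next row=LF[6]=11
  step 13: row=11, L[11]='i', prepend. Next row=LF[11]=8
  step 14: row=8, L[8]='c', prepend. Next row=LF[8]=5
Reversed output: cincinnatiRB5$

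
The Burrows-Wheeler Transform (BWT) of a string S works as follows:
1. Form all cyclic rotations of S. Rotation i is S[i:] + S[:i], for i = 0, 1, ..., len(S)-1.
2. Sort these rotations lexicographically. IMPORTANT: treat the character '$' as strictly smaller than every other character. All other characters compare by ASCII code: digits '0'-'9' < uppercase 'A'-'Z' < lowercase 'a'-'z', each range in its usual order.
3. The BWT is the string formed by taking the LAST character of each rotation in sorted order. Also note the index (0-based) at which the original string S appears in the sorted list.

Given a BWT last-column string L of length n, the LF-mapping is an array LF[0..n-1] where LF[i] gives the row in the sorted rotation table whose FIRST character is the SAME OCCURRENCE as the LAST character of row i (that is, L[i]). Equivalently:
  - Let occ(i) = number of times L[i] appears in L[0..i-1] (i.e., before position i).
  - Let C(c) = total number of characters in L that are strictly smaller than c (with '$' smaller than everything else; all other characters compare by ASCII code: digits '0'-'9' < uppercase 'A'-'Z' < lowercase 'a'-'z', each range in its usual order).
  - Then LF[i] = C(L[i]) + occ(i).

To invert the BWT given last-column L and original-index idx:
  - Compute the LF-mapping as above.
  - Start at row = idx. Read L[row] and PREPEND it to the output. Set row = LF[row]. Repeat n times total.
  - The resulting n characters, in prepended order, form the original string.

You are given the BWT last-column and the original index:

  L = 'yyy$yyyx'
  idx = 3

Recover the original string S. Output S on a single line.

Answer: yxyyyyy$

Derivation:
LF mapping: 2 3 4 0 5 6 7 1
Walk LF starting at row 3, prepending L[row]:
  step 1: row=3, L[3]='$', prepend. Next row=LF[3]=0
  step 2: row=0, L[0]='y', prepend. Next row=LF[0]=2
  step 3: row=2, L[2]='y', prepend. Next row=LF[2]=4
  step 4: row=4, L[4]='y', prepend. Next row=LF[4]=5
  step 5: row=5, L[5]='y', prepend. Next row=LF[5]=6
  step 6: row=6, L[6]='y', prepend. Next row=LF[6]=7
  step 7: row=7, L[7]='x', prepend. Next row=LF[7]=1
  step 8: row=1, L[1]='y', prepend. Next row=LF[1]=3
Reversed output: yxyyyyy$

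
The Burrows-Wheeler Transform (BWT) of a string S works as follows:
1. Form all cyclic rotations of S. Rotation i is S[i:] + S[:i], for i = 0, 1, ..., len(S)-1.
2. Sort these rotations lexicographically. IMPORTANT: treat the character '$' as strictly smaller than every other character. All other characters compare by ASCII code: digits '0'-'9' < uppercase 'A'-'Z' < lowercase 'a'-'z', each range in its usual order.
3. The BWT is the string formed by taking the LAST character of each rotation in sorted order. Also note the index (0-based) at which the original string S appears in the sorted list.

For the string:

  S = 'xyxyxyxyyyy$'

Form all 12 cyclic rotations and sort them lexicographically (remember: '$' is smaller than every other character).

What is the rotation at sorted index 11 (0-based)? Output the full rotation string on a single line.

Answer: yyyy$xyxyxyx

Derivation:
All 12 rotations (rotation i = S[i:]+S[:i]):
  rot[0] = xyxyxyxyyyy$
  rot[1] = yxyxyxyyyy$x
  rot[2] = xyxyxyyyy$xy
  rot[3] = yxyxyyyy$xyx
  rot[4] = xyxyyyy$xyxy
  rot[5] = yxyyyy$xyxyx
  rot[6] = xyyyy$xyxyxy
  rot[7] = yyyy$xyxyxyx
  rot[8] = yyy$xyxyxyxy
  rot[9] = yy$xyxyxyxyy
  rot[10] = y$xyxyxyxyyy
  rot[11] = $xyxyxyxyyyy
Sorted (with $ < everything):
  sorted[0] = $xyxyxyxyyyy
  sorted[1] = xyxyxyxyyyy$
  sorted[2] = xyxyxyyyy$xy
  sorted[3] = xyxyyyy$xyxy
  sorted[4] = xyyyy$xyxyxy
  sorted[5] = y$xyxyxyxyyy
  sorted[6] = yxyxyxyyyy$x
  sorted[7] = yxyxyyyy$xyx
  sorted[8] = yxyyyy$xyxyx
  sorted[9] = yy$xyxyxyxyy
  sorted[10] = yyy$xyxyxyxy
  sorted[11] = yyyy$xyxyxyx
sorted[11] = yyyy$xyxyxyx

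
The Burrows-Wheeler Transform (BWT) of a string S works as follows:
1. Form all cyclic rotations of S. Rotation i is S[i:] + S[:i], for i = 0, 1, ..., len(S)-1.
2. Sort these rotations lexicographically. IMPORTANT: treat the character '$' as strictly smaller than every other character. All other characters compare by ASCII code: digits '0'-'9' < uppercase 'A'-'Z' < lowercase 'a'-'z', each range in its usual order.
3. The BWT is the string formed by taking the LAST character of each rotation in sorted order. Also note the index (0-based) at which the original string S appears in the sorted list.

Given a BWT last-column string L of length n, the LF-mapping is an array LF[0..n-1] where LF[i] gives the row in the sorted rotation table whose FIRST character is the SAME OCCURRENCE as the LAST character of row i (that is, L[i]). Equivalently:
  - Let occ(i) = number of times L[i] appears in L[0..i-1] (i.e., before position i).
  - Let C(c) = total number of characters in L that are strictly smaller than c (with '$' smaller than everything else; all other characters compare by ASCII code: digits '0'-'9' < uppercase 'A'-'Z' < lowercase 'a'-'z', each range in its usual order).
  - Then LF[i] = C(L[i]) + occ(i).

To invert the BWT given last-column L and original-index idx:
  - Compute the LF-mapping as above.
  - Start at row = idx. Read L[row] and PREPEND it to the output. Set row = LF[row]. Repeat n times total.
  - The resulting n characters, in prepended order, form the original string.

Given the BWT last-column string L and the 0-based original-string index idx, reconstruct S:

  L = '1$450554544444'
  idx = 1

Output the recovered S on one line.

Answer: 0445445454541$

Derivation:
LF mapping: 2 0 3 10 1 11 12 4 13 5 6 7 8 9
Walk LF starting at row 1, prepending L[row]:
  step 1: row=1, L[1]='$', prepend. Next row=LF[1]=0
  step 2: row=0, L[0]='1', prepend. Next row=LF[0]=2
  step 3: row=2, L[2]='4', prepend. Next row=LF[2]=3
  step 4: row=3, L[3]='5', prepend. Next row=LF[3]=10
  step 5: row=10, L[10]='4', prepend. Next row=LF[10]=6
  step 6: row=6, L[6]='5', prepend. Next row=LF[6]=12
  step 7: row=12, L[12]='4', prepend. Next row=LF[12]=8
  step 8: row=8, L[8]='5', prepend. Next row=LF[8]=13
  step 9: row=13, L[13]='4', prepend. Next row=LF[13]=9
  step 10: row=9, L[9]='4', prepend. Next row=LF[9]=5
  step 11: row=5, L[5]='5', prepend. Next row=LF[5]=11
  step 12: row=11, L[11]='4', prepend. Next row=LF[11]=7
  step 13: row=7, L[7]='4', prepend. Next row=LF[7]=4
  step 14: row=4, L[4]='0', prepend. Next row=LF[4]=1
Reversed output: 0445445454541$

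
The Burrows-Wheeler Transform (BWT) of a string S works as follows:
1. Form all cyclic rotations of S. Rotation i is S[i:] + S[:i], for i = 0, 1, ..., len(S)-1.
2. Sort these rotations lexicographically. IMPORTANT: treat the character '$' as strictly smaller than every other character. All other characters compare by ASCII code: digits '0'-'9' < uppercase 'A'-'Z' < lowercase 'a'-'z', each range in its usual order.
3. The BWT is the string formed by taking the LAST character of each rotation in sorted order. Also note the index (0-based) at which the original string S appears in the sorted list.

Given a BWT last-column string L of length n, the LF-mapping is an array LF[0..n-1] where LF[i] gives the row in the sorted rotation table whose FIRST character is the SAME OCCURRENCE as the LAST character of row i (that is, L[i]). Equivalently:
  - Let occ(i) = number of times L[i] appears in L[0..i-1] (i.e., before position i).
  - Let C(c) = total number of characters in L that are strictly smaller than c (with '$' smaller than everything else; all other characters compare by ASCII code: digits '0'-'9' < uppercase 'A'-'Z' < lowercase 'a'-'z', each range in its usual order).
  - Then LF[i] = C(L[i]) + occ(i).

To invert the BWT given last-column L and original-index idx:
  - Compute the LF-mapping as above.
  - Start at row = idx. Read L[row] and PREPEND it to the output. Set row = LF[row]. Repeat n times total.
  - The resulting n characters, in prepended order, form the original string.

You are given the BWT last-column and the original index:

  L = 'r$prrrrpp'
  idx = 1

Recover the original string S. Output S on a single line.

LF mapping: 4 0 1 5 6 7 8 2 3
Walk LF starting at row 1, prepending L[row]:
  step 1: row=1, L[1]='$', prepend. Next row=LF[1]=0
  step 2: row=0, L[0]='r', prepend. Next row=LF[0]=4
  step 3: row=4, L[4]='r', prepend. Next row=LF[4]=6
  step 4: row=6, L[6]='r', prepend. Next row=LF[6]=8
  step 5: row=8, L[8]='p', prepend. Next row=LF[8]=3
  step 6: row=3, L[3]='r', prepend. Next row=LF[3]=5
  step 7: row=5, L[5]='r', prepend. Next row=LF[5]=7
  step 8: row=7, L[7]='p', prepend. Next row=LF[7]=2
  step 9: row=2, L[2]='p', prepend. Next row=LF[2]=1
Reversed output: pprrprrr$

Answer: pprrprrr$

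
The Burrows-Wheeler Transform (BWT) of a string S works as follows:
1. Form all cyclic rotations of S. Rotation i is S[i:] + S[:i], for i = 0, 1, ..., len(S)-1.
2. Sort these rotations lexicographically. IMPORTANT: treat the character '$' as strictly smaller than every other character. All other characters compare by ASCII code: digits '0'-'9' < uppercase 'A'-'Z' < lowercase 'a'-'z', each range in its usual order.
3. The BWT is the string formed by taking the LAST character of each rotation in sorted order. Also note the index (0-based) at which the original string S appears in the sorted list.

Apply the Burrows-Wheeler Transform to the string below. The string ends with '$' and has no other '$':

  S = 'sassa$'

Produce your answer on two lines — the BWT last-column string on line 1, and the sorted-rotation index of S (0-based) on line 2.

Answer: asss$a
4

Derivation:
All 6 rotations (rotation i = S[i:]+S[:i]):
  rot[0] = sassa$
  rot[1] = assa$s
  rot[2] = ssa$sa
  rot[3] = sa$sas
  rot[4] = a$sass
  rot[5] = $sassa
Sorted (with $ < everything):
  sorted[0] = $sassa  (last char: 'a')
  sorted[1] = a$sass  (last char: 's')
  sorted[2] = assa$s  (last char: 's')
  sorted[3] = sa$sas  (last char: 's')
  sorted[4] = sassa$  (last char: '$')
  sorted[5] = ssa$sa  (last char: 'a')
Last column: asss$a
Original string S is at sorted index 4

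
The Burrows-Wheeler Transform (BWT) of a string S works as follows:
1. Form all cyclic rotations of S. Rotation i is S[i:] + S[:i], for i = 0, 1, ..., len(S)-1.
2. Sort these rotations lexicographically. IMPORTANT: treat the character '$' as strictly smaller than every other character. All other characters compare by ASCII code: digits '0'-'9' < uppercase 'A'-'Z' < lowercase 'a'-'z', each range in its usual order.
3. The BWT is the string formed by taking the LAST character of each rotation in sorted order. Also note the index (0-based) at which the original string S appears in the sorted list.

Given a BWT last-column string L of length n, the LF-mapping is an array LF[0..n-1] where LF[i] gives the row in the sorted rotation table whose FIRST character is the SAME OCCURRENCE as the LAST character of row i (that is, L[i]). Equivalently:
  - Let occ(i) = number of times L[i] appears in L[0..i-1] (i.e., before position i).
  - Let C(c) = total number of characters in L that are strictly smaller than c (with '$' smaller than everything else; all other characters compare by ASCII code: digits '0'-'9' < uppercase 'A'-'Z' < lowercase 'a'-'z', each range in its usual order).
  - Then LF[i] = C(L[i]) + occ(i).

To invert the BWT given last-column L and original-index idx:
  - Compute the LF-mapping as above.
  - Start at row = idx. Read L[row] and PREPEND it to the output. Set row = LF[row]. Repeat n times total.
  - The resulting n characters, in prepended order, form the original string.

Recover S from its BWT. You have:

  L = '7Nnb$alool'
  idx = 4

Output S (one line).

LF mapping: 1 2 7 4 0 3 5 8 9 6
Walk LF starting at row 4, prepending L[row]:
  step 1: row=4, L[4]='$', prepend. Next row=LF[4]=0
  step 2: row=0, L[0]='7', prepend. Next row=LF[0]=1
  step 3: row=1, L[1]='N', prepend. Next row=LF[1]=2
  step 4: row=2, L[2]='n', prepend. Next row=LF[2]=7
  step 5: row=7, L[7]='o', prepend. Next row=LF[7]=8
  step 6: row=8, L[8]='o', prepend. Next row=LF[8]=9
  step 7: row=9, L[9]='l', prepend. Next row=LF[9]=6
  step 8: row=6, L[6]='l', prepend. Next row=LF[6]=5
  step 9: row=5, L[5]='a', prepend. Next row=LF[5]=3
  step 10: row=3, L[3]='b', prepend. Next row=LF[3]=4
Reversed output: balloonN7$

Answer: balloonN7$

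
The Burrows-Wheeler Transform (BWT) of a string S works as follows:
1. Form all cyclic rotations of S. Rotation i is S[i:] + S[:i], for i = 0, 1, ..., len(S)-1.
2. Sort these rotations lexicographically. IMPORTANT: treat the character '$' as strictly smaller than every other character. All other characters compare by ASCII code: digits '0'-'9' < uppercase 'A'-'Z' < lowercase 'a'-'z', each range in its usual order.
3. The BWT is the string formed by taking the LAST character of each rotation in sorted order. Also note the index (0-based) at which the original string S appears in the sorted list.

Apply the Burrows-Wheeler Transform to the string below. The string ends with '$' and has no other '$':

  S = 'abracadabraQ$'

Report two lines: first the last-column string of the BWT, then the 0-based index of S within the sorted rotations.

Answer: Qard$rcaaaabb
4

Derivation:
All 13 rotations (rotation i = S[i:]+S[:i]):
  rot[0] = abracadabraQ$
  rot[1] = bracadabraQ$a
  rot[2] = racadabraQ$ab
  rot[3] = acadabraQ$abr
  rot[4] = cadabraQ$abra
  rot[5] = adabraQ$abrac
  rot[6] = dabraQ$abraca
  rot[7] = abraQ$abracad
  rot[8] = braQ$abracada
  rot[9] = raQ$abracadab
  rot[10] = aQ$abracadabr
  rot[11] = Q$abracadabra
  rot[12] = $abracadabraQ
Sorted (with $ < everything):
  sorted[0] = $abracadabraQ  (last char: 'Q')
  sorted[1] = Q$abracadabra  (last char: 'a')
  sorted[2] = aQ$abracadabr  (last char: 'r')
  sorted[3] = abraQ$abracad  (last char: 'd')
  sorted[4] = abracadabraQ$  (last char: '$')
  sorted[5] = acadabraQ$abr  (last char: 'r')
  sorted[6] = adabraQ$abrac  (last char: 'c')
  sorted[7] = braQ$abracada  (last char: 'a')
  sorted[8] = bracadabraQ$a  (last char: 'a')
  sorted[9] = cadabraQ$abra  (last char: 'a')
  sorted[10] = dabraQ$abraca  (last char: 'a')
  sorted[11] = raQ$abracadab  (last char: 'b')
  sorted[12] = racadabraQ$ab  (last char: 'b')
Last column: Qard$rcaaaabb
Original string S is at sorted index 4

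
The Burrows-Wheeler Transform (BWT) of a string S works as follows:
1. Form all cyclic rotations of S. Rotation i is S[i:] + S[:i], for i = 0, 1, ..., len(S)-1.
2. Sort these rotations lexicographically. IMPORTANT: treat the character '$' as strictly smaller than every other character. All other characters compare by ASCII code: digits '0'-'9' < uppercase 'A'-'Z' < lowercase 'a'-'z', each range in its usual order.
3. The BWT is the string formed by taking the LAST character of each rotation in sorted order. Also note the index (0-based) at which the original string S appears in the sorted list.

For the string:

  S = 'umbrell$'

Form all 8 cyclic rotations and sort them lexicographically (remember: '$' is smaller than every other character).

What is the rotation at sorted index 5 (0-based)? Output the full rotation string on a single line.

Answer: mbrell$u

Derivation:
All 8 rotations (rotation i = S[i:]+S[:i]):
  rot[0] = umbrell$
  rot[1] = mbrell$u
  rot[2] = brell$um
  rot[3] = rell$umb
  rot[4] = ell$umbr
  rot[5] = ll$umbre
  rot[6] = l$umbrel
  rot[7] = $umbrell
Sorted (with $ < everything):
  sorted[0] = $umbrell
  sorted[1] = brell$um
  sorted[2] = ell$umbr
  sorted[3] = l$umbrel
  sorted[4] = ll$umbre
  sorted[5] = mbrell$u
  sorted[6] = rell$umb
  sorted[7] = umbrell$
sorted[5] = mbrell$u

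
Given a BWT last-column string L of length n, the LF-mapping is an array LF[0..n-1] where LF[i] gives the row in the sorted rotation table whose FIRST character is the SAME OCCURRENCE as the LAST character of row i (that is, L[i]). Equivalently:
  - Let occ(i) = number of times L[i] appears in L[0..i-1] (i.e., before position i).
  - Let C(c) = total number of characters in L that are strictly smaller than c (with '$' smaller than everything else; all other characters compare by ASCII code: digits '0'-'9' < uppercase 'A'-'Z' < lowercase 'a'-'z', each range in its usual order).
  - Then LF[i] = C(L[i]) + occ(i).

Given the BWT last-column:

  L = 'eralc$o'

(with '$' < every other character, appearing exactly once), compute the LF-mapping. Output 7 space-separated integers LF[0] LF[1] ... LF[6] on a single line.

Answer: 3 6 1 4 2 0 5

Derivation:
Char counts: '$':1, 'a':1, 'c':1, 'e':1, 'l':1, 'o':1, 'r':1
C (first-col start): C('$')=0, C('a')=1, C('c')=2, C('e')=3, C('l')=4, C('o')=5, C('r')=6
L[0]='e': occ=0, LF[0]=C('e')+0=3+0=3
L[1]='r': occ=0, LF[1]=C('r')+0=6+0=6
L[2]='a': occ=0, LF[2]=C('a')+0=1+0=1
L[3]='l': occ=0, LF[3]=C('l')+0=4+0=4
L[4]='c': occ=0, LF[4]=C('c')+0=2+0=2
L[5]='$': occ=0, LF[5]=C('$')+0=0+0=0
L[6]='o': occ=0, LF[6]=C('o')+0=5+0=5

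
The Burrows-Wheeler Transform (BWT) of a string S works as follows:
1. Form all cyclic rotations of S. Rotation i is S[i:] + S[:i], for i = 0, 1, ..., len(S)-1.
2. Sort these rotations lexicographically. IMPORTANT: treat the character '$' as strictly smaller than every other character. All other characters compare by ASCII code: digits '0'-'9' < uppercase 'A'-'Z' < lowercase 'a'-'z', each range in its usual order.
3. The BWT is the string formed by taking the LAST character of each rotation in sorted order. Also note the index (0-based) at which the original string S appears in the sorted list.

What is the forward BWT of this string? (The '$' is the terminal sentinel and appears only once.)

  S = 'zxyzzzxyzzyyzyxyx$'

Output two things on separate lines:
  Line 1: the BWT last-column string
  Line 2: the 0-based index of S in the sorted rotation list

Answer: xyyzzxzzyxxz$yzzyy
12

Derivation:
All 18 rotations (rotation i = S[i:]+S[:i]):
  rot[0] = zxyzzzxyzzyyzyxyx$
  rot[1] = xyzzzxyzzyyzyxyx$z
  rot[2] = yzzzxyzzyyzyxyx$zx
  rot[3] = zzzxyzzyyzyxyx$zxy
  rot[4] = zzxyzzyyzyxyx$zxyz
  rot[5] = zxyzzyyzyxyx$zxyzz
  rot[6] = xyzzyyzyxyx$zxyzzz
  rot[7] = yzzyyzyxyx$zxyzzzx
  rot[8] = zzyyzyxyx$zxyzzzxy
  rot[9] = zyyzyxyx$zxyzzzxyz
  rot[10] = yyzyxyx$zxyzzzxyzz
  rot[11] = yzyxyx$zxyzzzxyzzy
  rot[12] = zyxyx$zxyzzzxyzzyy
  rot[13] = yxyx$zxyzzzxyzzyyz
  rot[14] = xyx$zxyzzzxyzzyyzy
  rot[15] = yx$zxyzzzxyzzyyzyx
  rot[16] = x$zxyzzzxyzzyyzyxy
  rot[17] = $zxyzzzxyzzyyzyxyx
Sorted (with $ < everything):
  sorted[0] = $zxyzzzxyzzyyzyxyx  (last char: 'x')
  sorted[1] = x$zxyzzzxyzzyyzyxy  (last char: 'y')
  sorted[2] = xyx$zxyzzzxyzzyyzy  (last char: 'y')
  sorted[3] = xyzzyyzyxyx$zxyzzz  (last char: 'z')
  sorted[4] = xyzzzxyzzyyzyxyx$z  (last char: 'z')
  sorted[5] = yx$zxyzzzxyzzyyzyx  (last char: 'x')
  sorted[6] = yxyx$zxyzzzxyzzyyz  (last char: 'z')
  sorted[7] = yyzyxyx$zxyzzzxyzz  (last char: 'z')
  sorted[8] = yzyxyx$zxyzzzxyzzy  (last char: 'y')
  sorted[9] = yzzyyzyxyx$zxyzzzx  (last char: 'x')
  sorted[10] = yzzzxyzzyyzyxyx$zx  (last char: 'x')
  sorted[11] = zxyzzyyzyxyx$zxyzz  (last char: 'z')
  sorted[12] = zxyzzzxyzzyyzyxyx$  (last char: '$')
  sorted[13] = zyxyx$zxyzzzxyzzyy  (last char: 'y')
  sorted[14] = zyyzyxyx$zxyzzzxyz  (last char: 'z')
  sorted[15] = zzxyzzyyzyxyx$zxyz  (last char: 'z')
  sorted[16] = zzyyzyxyx$zxyzzzxy  (last char: 'y')
  sorted[17] = zzzxyzzyyzyxyx$zxy  (last char: 'y')
Last column: xyyzzxzzyxxz$yzzyy
Original string S is at sorted index 12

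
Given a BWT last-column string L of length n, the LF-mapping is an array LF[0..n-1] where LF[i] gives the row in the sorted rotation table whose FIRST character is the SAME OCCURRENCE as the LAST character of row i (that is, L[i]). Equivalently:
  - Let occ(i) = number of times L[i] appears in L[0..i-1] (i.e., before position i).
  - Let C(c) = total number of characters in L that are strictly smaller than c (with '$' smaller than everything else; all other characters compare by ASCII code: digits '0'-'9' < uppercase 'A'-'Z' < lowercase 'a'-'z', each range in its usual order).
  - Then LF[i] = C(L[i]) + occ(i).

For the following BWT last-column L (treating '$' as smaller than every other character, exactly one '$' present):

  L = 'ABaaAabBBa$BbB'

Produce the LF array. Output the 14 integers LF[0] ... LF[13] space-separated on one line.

Char counts: '$':1, 'A':2, 'B':5, 'a':4, 'b':2
C (first-col start): C('$')=0, C('A')=1, C('B')=3, C('a')=8, C('b')=12
L[0]='A': occ=0, LF[0]=C('A')+0=1+0=1
L[1]='B': occ=0, LF[1]=C('B')+0=3+0=3
L[2]='a': occ=0, LF[2]=C('a')+0=8+0=8
L[3]='a': occ=1, LF[3]=C('a')+1=8+1=9
L[4]='A': occ=1, LF[4]=C('A')+1=1+1=2
L[5]='a': occ=2, LF[5]=C('a')+2=8+2=10
L[6]='b': occ=0, LF[6]=C('b')+0=12+0=12
L[7]='B': occ=1, LF[7]=C('B')+1=3+1=4
L[8]='B': occ=2, LF[8]=C('B')+2=3+2=5
L[9]='a': occ=3, LF[9]=C('a')+3=8+3=11
L[10]='$': occ=0, LF[10]=C('$')+0=0+0=0
L[11]='B': occ=3, LF[11]=C('B')+3=3+3=6
L[12]='b': occ=1, LF[12]=C('b')+1=12+1=13
L[13]='B': occ=4, LF[13]=C('B')+4=3+4=7

Answer: 1 3 8 9 2 10 12 4 5 11 0 6 13 7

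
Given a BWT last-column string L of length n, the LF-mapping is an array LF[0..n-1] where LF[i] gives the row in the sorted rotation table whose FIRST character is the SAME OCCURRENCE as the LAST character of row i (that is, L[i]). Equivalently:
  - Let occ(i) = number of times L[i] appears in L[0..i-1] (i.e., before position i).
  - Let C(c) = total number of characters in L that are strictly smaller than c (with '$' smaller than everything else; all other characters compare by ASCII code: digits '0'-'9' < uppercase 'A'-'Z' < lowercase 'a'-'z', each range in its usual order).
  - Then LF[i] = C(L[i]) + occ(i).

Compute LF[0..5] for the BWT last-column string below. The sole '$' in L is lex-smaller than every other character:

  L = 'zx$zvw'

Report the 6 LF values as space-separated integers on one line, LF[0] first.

Answer: 4 3 0 5 1 2

Derivation:
Char counts: '$':1, 'v':1, 'w':1, 'x':1, 'z':2
C (first-col start): C('$')=0, C('v')=1, C('w')=2, C('x')=3, C('z')=4
L[0]='z': occ=0, LF[0]=C('z')+0=4+0=4
L[1]='x': occ=0, LF[1]=C('x')+0=3+0=3
L[2]='$': occ=0, LF[2]=C('$')+0=0+0=0
L[3]='z': occ=1, LF[3]=C('z')+1=4+1=5
L[4]='v': occ=0, LF[4]=C('v')+0=1+0=1
L[5]='w': occ=0, LF[5]=C('w')+0=2+0=2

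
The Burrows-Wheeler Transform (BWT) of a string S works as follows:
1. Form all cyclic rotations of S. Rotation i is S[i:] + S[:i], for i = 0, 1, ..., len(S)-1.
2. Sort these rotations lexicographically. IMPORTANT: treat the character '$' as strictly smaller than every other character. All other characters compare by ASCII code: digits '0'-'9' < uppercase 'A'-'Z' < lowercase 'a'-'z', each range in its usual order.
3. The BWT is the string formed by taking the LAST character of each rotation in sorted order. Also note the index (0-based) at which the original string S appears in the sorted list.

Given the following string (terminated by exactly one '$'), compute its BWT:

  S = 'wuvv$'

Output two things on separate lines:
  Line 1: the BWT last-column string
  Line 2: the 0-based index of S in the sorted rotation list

Answer: vwvu$
4

Derivation:
All 5 rotations (rotation i = S[i:]+S[:i]):
  rot[0] = wuvv$
  rot[1] = uvv$w
  rot[2] = vv$wu
  rot[3] = v$wuv
  rot[4] = $wuvv
Sorted (with $ < everything):
  sorted[0] = $wuvv  (last char: 'v')
  sorted[1] = uvv$w  (last char: 'w')
  sorted[2] = v$wuv  (last char: 'v')
  sorted[3] = vv$wu  (last char: 'u')
  sorted[4] = wuvv$  (last char: '$')
Last column: vwvu$
Original string S is at sorted index 4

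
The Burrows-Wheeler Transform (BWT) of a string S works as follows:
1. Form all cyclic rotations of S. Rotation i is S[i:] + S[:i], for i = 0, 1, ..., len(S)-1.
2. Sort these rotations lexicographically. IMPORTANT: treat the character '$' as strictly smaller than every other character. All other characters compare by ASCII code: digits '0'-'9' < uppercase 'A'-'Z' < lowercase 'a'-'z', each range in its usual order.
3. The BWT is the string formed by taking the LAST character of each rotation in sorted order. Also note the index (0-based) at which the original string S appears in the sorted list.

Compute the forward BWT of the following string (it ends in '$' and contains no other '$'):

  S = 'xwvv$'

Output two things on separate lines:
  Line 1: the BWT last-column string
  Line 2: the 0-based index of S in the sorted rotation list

Answer: vvwx$
4

Derivation:
All 5 rotations (rotation i = S[i:]+S[:i]):
  rot[0] = xwvv$
  rot[1] = wvv$x
  rot[2] = vv$xw
  rot[3] = v$xwv
  rot[4] = $xwvv
Sorted (with $ < everything):
  sorted[0] = $xwvv  (last char: 'v')
  sorted[1] = v$xwv  (last char: 'v')
  sorted[2] = vv$xw  (last char: 'w')
  sorted[3] = wvv$x  (last char: 'x')
  sorted[4] = xwvv$  (last char: '$')
Last column: vvwx$
Original string S is at sorted index 4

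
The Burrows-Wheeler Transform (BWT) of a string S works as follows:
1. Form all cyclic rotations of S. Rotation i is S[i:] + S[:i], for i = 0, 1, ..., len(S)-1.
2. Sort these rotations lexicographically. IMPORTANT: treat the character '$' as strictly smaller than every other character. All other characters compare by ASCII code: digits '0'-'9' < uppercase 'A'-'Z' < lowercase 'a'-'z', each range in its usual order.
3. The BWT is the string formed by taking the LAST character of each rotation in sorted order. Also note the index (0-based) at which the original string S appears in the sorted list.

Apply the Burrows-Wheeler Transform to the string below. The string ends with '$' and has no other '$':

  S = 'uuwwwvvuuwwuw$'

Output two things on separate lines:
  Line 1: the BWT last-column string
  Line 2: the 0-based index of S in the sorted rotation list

All 14 rotations (rotation i = S[i:]+S[:i]):
  rot[0] = uuwwwvvuuwwuw$
  rot[1] = uwwwvvuuwwuw$u
  rot[2] = wwwvvuuwwuw$uu
  rot[3] = wwvvuuwwuw$uuw
  rot[4] = wvvuuwwuw$uuww
  rot[5] = vvuuwwuw$uuwww
  rot[6] = vuuwwuw$uuwwwv
  rot[7] = uuwwuw$uuwwwvv
  rot[8] = uwwuw$uuwwwvvu
  rot[9] = wwuw$uuwwwvvuu
  rot[10] = wuw$uuwwwvvuuw
  rot[11] = uw$uuwwwvvuuww
  rot[12] = w$uuwwwvvuuwwu
  rot[13] = $uuwwwvvuuwwuw
Sorted (with $ < everything):
  sorted[0] = $uuwwwvvuuwwuw  (last char: 'w')
  sorted[1] = uuwwuw$uuwwwvv  (last char: 'v')
  sorted[2] = uuwwwvvuuwwuw$  (last char: '$')
  sorted[3] = uw$uuwwwvvuuww  (last char: 'w')
  sorted[4] = uwwuw$uuwwwvvu  (last char: 'u')
  sorted[5] = uwwwvvuuwwuw$u  (last char: 'u')
  sorted[6] = vuuwwuw$uuwwwv  (last char: 'v')
  sorted[7] = vvuuwwuw$uuwww  (last char: 'w')
  sorted[8] = w$uuwwwvvuuwwu  (last char: 'u')
  sorted[9] = wuw$uuwwwvvuuw  (last char: 'w')
  sorted[10] = wvvuuwwuw$uuww  (last char: 'w')
  sorted[11] = wwuw$uuwwwvvuu  (last char: 'u')
  sorted[12] = wwvvuuwwuw$uuw  (last char: 'w')
  sorted[13] = wwwvvuuwwuw$uu  (last char: 'u')
Last column: wv$wuuvwuwwuwu
Original string S is at sorted index 2

Answer: wv$wuuvwuwwuwu
2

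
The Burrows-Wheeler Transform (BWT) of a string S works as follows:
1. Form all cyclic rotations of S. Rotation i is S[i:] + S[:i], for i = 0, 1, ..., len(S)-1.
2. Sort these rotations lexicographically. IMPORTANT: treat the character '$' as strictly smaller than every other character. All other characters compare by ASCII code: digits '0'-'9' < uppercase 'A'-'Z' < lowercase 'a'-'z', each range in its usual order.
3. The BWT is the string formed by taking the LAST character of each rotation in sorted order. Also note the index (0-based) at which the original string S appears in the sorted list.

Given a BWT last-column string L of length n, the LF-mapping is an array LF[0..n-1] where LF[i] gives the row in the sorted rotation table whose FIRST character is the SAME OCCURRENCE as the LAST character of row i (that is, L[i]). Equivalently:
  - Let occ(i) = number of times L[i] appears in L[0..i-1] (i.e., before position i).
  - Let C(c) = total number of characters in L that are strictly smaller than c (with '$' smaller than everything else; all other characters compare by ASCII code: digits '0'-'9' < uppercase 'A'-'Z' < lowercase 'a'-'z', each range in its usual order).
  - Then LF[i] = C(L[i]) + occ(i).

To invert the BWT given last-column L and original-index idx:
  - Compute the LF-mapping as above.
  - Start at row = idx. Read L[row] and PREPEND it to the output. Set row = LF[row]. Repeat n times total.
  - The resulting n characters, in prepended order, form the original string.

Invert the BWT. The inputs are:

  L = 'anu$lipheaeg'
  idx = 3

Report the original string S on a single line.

LF mapping: 1 9 11 0 8 7 10 6 3 2 4 5
Walk LF starting at row 3, prepending L[row]:
  step 1: row=3, L[3]='$', prepend. Next row=LF[3]=0
  step 2: row=0, L[0]='a', prepend. Next row=LF[0]=1
  step 3: row=1, L[1]='n', prepend. Next row=LF[1]=9
  step 4: row=9, L[9]='a', prepend. Next row=LF[9]=2
  step 5: row=2, L[2]='u', prepend. Next row=LF[2]=11
  step 6: row=11, L[11]='g', prepend. Next row=LF[11]=5
  step 7: row=5, L[5]='i', prepend. Next row=LF[5]=7
  step 8: row=7, L[7]='h', prepend. Next row=LF[7]=6
  step 9: row=6, L[6]='p', prepend. Next row=LF[6]=10
  step 10: row=10, L[10]='e', prepend. Next row=LF[10]=4
  step 11: row=4, L[4]='l', prepend. Next row=LF[4]=8
  step 12: row=8, L[8]='e', prepend. Next row=LF[8]=3
Reversed output: elephiguana$

Answer: elephiguana$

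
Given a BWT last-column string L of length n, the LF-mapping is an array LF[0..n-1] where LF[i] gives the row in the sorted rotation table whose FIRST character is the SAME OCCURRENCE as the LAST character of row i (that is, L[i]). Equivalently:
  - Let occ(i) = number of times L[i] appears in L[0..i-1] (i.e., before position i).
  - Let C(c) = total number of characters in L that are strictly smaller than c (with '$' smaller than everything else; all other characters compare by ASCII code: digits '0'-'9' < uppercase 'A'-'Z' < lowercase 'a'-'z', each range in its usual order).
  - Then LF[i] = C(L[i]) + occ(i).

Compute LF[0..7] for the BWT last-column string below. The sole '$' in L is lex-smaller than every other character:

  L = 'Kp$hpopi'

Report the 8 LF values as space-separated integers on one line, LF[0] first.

Char counts: '$':1, 'K':1, 'h':1, 'i':1, 'o':1, 'p':3
C (first-col start): C('$')=0, C('K')=1, C('h')=2, C('i')=3, C('o')=4, C('p')=5
L[0]='K': occ=0, LF[0]=C('K')+0=1+0=1
L[1]='p': occ=0, LF[1]=C('p')+0=5+0=5
L[2]='$': occ=0, LF[2]=C('$')+0=0+0=0
L[3]='h': occ=0, LF[3]=C('h')+0=2+0=2
L[4]='p': occ=1, LF[4]=C('p')+1=5+1=6
L[5]='o': occ=0, LF[5]=C('o')+0=4+0=4
L[6]='p': occ=2, LF[6]=C('p')+2=5+2=7
L[7]='i': occ=0, LF[7]=C('i')+0=3+0=3

Answer: 1 5 0 2 6 4 7 3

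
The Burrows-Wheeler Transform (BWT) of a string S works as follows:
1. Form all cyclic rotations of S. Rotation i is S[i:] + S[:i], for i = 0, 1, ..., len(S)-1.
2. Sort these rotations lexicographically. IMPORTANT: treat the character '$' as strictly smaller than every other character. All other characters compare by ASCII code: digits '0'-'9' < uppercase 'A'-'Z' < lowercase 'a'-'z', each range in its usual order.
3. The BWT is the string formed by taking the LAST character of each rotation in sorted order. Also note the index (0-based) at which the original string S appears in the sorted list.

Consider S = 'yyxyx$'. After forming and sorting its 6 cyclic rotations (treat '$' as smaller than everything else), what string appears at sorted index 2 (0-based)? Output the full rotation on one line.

Answer: xyx$yy

Derivation:
All 6 rotations (rotation i = S[i:]+S[:i]):
  rot[0] = yyxyx$
  rot[1] = yxyx$y
  rot[2] = xyx$yy
  rot[3] = yx$yyx
  rot[4] = x$yyxy
  rot[5] = $yyxyx
Sorted (with $ < everything):
  sorted[0] = $yyxyx
  sorted[1] = x$yyxy
  sorted[2] = xyx$yy
  sorted[3] = yx$yyx
  sorted[4] = yxyx$y
  sorted[5] = yyxyx$
sorted[2] = xyx$yy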